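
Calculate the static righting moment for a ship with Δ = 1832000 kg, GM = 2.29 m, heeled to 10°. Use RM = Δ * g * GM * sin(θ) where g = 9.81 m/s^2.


Formula: GZ = GM * sin(theta); RM = disp * g * GZ
Step 1 — GZ = 2.29 * sin(10°) = 2.29 * 0.173648 = 0.397654 m
Step 2 — RM = 1832000 * 9.81 * 0.397654 ≈ 7146600 N·m (5 s.f.)

7146600 N·m


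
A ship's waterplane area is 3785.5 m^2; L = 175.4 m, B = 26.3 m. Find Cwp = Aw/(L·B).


Formula: Cwp = Aw / (L * B)
Step 1 — L * B = 175.4 * 26.3 = 4613.02 m^2
Step 2 — Cwp = 3785.5 / 4613.02 ≈ 0.82061 (5 s.f.)

0.82061


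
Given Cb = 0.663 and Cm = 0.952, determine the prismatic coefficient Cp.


Formula: Cp = Cb / Cm
Substituting: Cp = 0.663 / 0.952
Result: Cp ≈ 0.69643 (5 s.f.)

0.69643


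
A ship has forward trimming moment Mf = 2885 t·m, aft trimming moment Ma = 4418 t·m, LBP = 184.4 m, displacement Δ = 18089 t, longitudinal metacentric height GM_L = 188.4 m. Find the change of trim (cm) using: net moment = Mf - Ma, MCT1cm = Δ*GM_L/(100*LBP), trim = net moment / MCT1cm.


Formula: net trimming moment = Mf - Ma; MCT1cm = Δ*GM_L/(100*LBP); trim = net moment / MCT1cm
Step 1 — net trimming moment = 2885 - 4418 = -1533 t·m
Step 2 — MCT1cm = 18089 * 188.4 / (100 * 184.4) = 184.8139 t·m/cm
Step 3 — trim = -1533 / 184.8139 ≈ -8.2948 cm (5 s.f.)

-8.2948 cm


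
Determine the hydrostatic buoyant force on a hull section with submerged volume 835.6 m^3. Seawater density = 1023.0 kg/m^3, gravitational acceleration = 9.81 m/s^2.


Formula: Fb = rho * g * V
Substituting: Fb = 1023.0 * 9.81 * 835.6
Intermediate: 1023.0 * 9.81 = 10035.63
Result: Fb = 10035.63 * 835.6 ≈ 8385800 N (5 s.f.)

8385800 N


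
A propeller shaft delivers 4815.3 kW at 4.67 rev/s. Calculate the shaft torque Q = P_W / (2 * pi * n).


Formula: Q = P_W / (2 * pi * n)
Step 1 — P_W = 4815.3 kW * 1000 = 4815300.0 W
Step 2 — 2 * pi * n = 2 * pi * 4.67 = 29.342475
Step 3 — Q = 4815300.0 / 29.342475 ≈ 164110 N·m (5 s.f.)

164110 N·m


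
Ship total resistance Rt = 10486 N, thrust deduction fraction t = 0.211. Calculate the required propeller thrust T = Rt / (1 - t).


Formula: T = Rt / (1 - t)
Step 1 — (1 - t) = 1 - 0.211 = 0.789
Step 2 — T = 10486 / 0.789 ≈ 13290 N (5 s.f.)

13290 N


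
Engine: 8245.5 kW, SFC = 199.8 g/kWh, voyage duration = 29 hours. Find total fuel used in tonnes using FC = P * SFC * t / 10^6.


Formula: FC (tonnes) = P * SFC * t / 1,000,000
Step 1 — P * SFC * t = 8245.5 * 199.8 * 29 = 47776076.1 g
Step 2 — FC (tonnes) = 47776076.1 / 1,000,000 ≈ 47.776 tonnes (5 s.f.)

47.776 tonnes


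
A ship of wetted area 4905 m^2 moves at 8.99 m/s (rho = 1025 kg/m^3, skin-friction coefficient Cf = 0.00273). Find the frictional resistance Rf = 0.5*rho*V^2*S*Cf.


Formula: Rf = 0.5 * rho * V^2 * S * Cf
Step 1 — V^2 = 8.99^2 = 80.8201
Step 2 — 0.5 * rho * V^2 = 0.5 * 1025 * 80.8201 = 41420.30125
Step 3 — Rf = 41420.30125 * 4905 * 0.00273 ≈ 554640 N (5 s.f.)

554640 N


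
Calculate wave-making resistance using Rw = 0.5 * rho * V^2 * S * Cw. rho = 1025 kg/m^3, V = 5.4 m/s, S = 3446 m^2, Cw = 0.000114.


Formula: Rw = 0.5 * rho * V^2 * S * Cw
Step 1 — V^2 = 5.4^2 = 29.16
Step 2 — 0.5 * rho * V^2 = 0.5 * 1025 * 29.16 = 14944.5
Step 3 — Rw = 14944.5 * 3446 * 0.000114 ≈ 5870.9 N (5 s.f.)

5870.9 N


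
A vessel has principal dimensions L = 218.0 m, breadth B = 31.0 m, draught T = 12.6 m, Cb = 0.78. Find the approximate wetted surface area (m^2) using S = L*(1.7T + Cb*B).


Formula: S = 1.7*L*T + V/T with V = Cb*L*B*T, i.e. S = L * (1.7*T + Cb*B)
Step 1 — 1.7*T = 1.7 * 12.6 = 21.42 m
Step 2 — Cb*B = 0.78 * 31.0 = 24.18 m
Step 3 — 1.7*T + Cb*B = 21.42 + 24.18 = 45.6 m
Step 4 — S = 218.0 * 45.6 ≈ 9940.8 m^2 (5 s.f.)

9940.8 m^2


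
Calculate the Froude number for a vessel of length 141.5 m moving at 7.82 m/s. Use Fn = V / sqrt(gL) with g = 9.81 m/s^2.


Formula: Fn = V / sqrt(g * L)
Step 1 — g * L = 9.81 * 141.5 = 1388.115
Step 2 — sqrt(g * L) = sqrt(1388.115) = 37.257415
Step 3 — Fn = 7.82 / 37.257415 ≈ 0.20989 (5 s.f.)

0.20989


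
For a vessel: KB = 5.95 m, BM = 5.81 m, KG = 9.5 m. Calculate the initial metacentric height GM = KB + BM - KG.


Formula: GM = KB + BM - KG
Step 1 — KM = KB + BM = 5.95 + 5.81 = 11.76 m
Step 2 — GM = KM - KG = 11.76 - 9.5 = 2.26 m

2.26 m


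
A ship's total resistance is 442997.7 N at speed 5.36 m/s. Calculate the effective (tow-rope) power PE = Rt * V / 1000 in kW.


Formula: PE = Rt * V / 1000 (kW)
Step 1 — PE (W) = 442997.7 * 5.36 = 2374467.672 W
Step 2 — PE (kW) = 2374467.672 / 1000 ≈ 2374.5 kW (5 s.f.)

2374.5 kW


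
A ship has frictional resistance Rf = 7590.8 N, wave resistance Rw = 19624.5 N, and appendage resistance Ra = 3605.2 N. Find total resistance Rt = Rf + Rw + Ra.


Formula: Rt = Rf + Rw + Ra
Substituting: Rt = 7590.8 + 19624.5 + 3605.2
Result: Rt = 30820.5 N

30820.5 N


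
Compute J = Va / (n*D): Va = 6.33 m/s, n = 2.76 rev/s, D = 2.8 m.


Formula: J = Va / (n * D)
Step 1 — n * D = 2.76 * 2.8 = 7.728
Step 2 — J = 6.33 / 7.728 ≈ 0.81910 (5 s.f.)

0.81910


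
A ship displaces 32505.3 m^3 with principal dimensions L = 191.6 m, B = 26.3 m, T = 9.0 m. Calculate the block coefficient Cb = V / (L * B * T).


Formula: Cb = V / (L * B * T)
Step 1 — L * B * T = 191.6 * 26.3 * 9.0 = 45351.72 m^3
Step 2 — Cb = 32505.3 / 45351.72 ≈ 0.71674 (5 s.f.)

0.71674


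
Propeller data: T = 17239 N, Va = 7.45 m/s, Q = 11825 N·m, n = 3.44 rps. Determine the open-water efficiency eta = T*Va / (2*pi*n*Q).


Formula: eta = T * Va / (2 * pi * n * Q)
Step 1 — numerator = T * Va = 17239 * 7.45 = 128430.55
Step 2 — 2 * pi * n = 2 * pi * 3.44 = 21.614157
Step 3 — denominator = 21.614157 * 11825 = 255587.41
Step 4 — eta = 128430.55 / 255587.41 ≈ 0.50249 (5 s.f.)

0.50249


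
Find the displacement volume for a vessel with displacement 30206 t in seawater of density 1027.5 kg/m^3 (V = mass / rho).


Formula: V = mass / rho
Step 1 — convert tonnes to kg: 30206 t * 1000 = 30206000 kg
Step 2 — V = 30206000 / 1027.5 ≈ 29398 m^3 (5 s.f.)

29398 m^3


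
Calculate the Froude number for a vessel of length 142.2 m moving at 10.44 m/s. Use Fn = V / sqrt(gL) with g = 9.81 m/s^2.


Formula: Fn = V / sqrt(g * L)
Step 1 — g * L = 9.81 * 142.2 = 1394.982
Step 2 — sqrt(g * L) = sqrt(1394.982) = 37.349458
Step 3 — Fn = 10.44 / 37.349458 ≈ 0.27952 (5 s.f.)

0.27952


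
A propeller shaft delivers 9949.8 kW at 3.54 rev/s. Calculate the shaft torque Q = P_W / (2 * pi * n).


Formula: Q = P_W / (2 * pi * n)
Step 1 — P_W = 9949.8 kW * 1000 = 9949800.0 W
Step 2 — 2 * pi * n = 2 * pi * 3.54 = 22.242476
Step 3 — Q = 9949800.0 / 22.242476 ≈ 447330 N·m (5 s.f.)

447330 N·m


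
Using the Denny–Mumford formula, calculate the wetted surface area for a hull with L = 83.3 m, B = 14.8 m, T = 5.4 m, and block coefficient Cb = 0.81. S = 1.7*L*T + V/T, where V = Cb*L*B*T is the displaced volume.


Formula: S = 1.7*L*T + V/T with V = Cb*L*B*T, i.e. S = L * (1.7*T + Cb*B)
Step 1 — 1.7*T = 1.7 * 5.4 = 9.18 m
Step 2 — Cb*B = 0.81 * 14.8 = 11.988 m
Step 3 — 1.7*T + Cb*B = 9.18 + 11.988 = 21.168 m
Step 4 — S = 83.3 * 21.168 ≈ 1763.3 m^2 (5 s.f.)

1763.3 m^2


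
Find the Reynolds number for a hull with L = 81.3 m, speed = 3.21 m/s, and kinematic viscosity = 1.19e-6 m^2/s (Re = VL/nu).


Formula: Re = V * L / nu
Step 1 — V * L = 3.21 * 81.3 = 260.973 m^2/s
Step 2 — Re = 260.973 / 1.19e-6 = 2.19e+08

2.19e+08


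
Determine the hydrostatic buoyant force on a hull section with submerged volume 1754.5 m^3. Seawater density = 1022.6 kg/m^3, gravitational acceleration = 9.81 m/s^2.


Formula: Fb = rho * g * V
Substituting: Fb = 1022.6 * 9.81 * 1754.5
Intermediate: 1022.6 * 9.81 = 10031.706
Result: Fb = 10031.706 * 1754.5 ≈ 17601000 N (5 s.f.)

17601000 N


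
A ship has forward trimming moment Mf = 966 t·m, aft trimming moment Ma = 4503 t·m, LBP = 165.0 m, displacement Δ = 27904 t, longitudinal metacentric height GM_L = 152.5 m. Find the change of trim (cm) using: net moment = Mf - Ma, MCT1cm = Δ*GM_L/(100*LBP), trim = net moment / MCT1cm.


Formula: net trimming moment = Mf - Ma; MCT1cm = Δ*GM_L/(100*LBP); trim = net moment / MCT1cm
Step 1 — net trimming moment = 966 - 4503 = -3537 t·m
Step 2 — MCT1cm = 27904 * 152.5 / (100 * 165.0) = 257.9006 t·m/cm
Step 3 — trim = -3537 / 257.9006 ≈ -13.715 cm (5 s.f.)

-13.715 cm


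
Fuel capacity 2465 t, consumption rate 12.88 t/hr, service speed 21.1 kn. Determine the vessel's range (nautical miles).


Formula: endurance = fuel / rate; range = endurance * speed
Step 1 — endurance = 2465 / 12.88 = 191.382 hours
Step 2 — range = 191.382 * 21.1 ≈ 4038.2 nautical miles (5 s.f.)

4038.2 NM


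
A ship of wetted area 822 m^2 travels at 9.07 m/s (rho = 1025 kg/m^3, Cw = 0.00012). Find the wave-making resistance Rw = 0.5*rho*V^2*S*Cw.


Formula: Rw = 0.5 * rho * V^2 * S * Cw
Step 1 — V^2 = 9.07^2 = 82.2649
Step 2 — 0.5 * rho * V^2 = 0.5 * 1025 * 82.2649 = 42160.76125
Step 3 — Rw = 42160.76125 * 822 * 0.00012 ≈ 4158.7 N (5 s.f.)

4158.7 N


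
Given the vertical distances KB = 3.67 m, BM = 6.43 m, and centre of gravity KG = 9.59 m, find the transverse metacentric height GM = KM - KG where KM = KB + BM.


Formula: GM = KB + BM - KG
Step 1 — KM = KB + BM = 3.67 + 6.43 = 10.1 m
Step 2 — GM = KM - KG = 10.1 - 9.59 = 0.51 m

0.51 m


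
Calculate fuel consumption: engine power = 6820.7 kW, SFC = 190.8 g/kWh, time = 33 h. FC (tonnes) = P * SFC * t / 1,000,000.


Formula: FC (tonnes) = P * SFC * t / 1,000,000
Step 1 — P * SFC * t = 6820.7 * 190.8 * 33 = 42945855.48 g
Step 2 — FC (tonnes) = 42945855.48 / 1,000,000 ≈ 42.946 tonnes (5 s.f.)

42.946 tonnes


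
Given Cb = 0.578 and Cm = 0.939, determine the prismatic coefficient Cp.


Formula: Cp = Cb / Cm
Substituting: Cp = 0.578 / 0.939
Result: Cp ≈ 0.61555 (5 s.f.)

0.61555


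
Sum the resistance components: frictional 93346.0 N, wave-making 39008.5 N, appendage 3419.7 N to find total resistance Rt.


Formula: Rt = Rf + Rw + Ra
Substituting: Rt = 93346.0 + 39008.5 + 3419.7
Result: Rt = 135774.2 N

135774.2 N


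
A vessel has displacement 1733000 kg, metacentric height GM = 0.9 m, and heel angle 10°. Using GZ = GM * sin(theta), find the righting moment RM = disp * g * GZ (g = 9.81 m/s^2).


Formula: GZ = GM * sin(theta); RM = disp * g * GZ
Step 1 — GZ = 0.9 * sin(10°) = 0.9 * 0.173648 = 0.156283 m
Step 2 — RM = 1733000 * 9.81 * 0.156283 ≈ 2656900 N·m (5 s.f.)

2656900 N·m


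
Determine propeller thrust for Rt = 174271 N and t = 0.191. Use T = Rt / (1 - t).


Formula: T = Rt / (1 - t)
Step 1 — (1 - t) = 1 - 0.191 = 0.809
Step 2 — T = 174271 / 0.809 ≈ 215420 N (5 s.f.)

215420 N


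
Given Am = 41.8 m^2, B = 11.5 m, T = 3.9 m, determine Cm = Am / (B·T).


Formula: Cm = Am / (B * T)
Step 1 — B * T = 11.5 * 3.9 = 44.85 m^2
Step 2 — Cm = 41.8 / 44.85 ≈ 0.93200 (5 s.f.)

0.93200


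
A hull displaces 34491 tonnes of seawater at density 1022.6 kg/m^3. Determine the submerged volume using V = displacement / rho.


Formula: V = mass / rho
Step 1 — convert tonnes to kg: 34491 t * 1000 = 34491000 kg
Step 2 — V = 34491000 / 1022.6 ≈ 33729 m^3 (5 s.f.)

33729 m^3


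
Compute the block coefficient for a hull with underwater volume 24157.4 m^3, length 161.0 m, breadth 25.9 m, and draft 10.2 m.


Formula: Cb = V / (L * B * T)
Step 1 — L * B * T = 161.0 * 25.9 * 10.2 = 42532.98 m^3
Step 2 — Cb = 24157.4 / 42532.98 ≈ 0.56797 (5 s.f.)

0.56797


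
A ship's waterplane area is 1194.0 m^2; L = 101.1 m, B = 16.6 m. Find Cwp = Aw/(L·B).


Formula: Cwp = Aw / (L * B)
Step 1 — L * B = 101.1 * 16.6 = 1678.26 m^2
Step 2 — Cwp = 1194.0 / 1678.26 ≈ 0.71145 (5 s.f.)

0.71145


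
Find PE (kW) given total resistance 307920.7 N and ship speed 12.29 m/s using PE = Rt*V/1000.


Formula: PE = Rt * V / 1000 (kW)
Step 1 — PE (W) = 307920.7 * 12.29 = 3784345.403 W
Step 2 — PE (kW) = 3784345.403 / 1000 ≈ 3784.3 kW (5 s.f.)

3784.3 kW


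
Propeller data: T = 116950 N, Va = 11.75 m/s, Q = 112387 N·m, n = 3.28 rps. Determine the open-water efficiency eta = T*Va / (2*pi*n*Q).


Formula: eta = T * Va / (2 * pi * n * Q)
Step 1 — numerator = T * Va = 116950 * 11.75 = 1374162.5
Step 2 — 2 * pi * n = 2 * pi * 3.28 = 20.608848
Step 3 — denominator = 20.608848 * 112387 = 2316166.6
Step 4 — eta = 1374162.5 / 2316166.6 ≈ 0.59329 (5 s.f.)

0.59329


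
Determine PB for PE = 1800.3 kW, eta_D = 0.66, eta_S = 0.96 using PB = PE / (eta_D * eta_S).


Formula: PB = PE / (eta_D * eta_S)
Step 1 — combined efficiency = eta_D * eta_S = 0.66 * 0.96 = 0.6336
Step 2 — PB = 1800.3 / 0.6336 ≈ 2841.4 kW (5 s.f.)

2841.4 kW


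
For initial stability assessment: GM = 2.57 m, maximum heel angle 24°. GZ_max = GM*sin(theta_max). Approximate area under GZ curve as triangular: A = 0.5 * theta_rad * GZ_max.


Formula: GZ_max = GM * sin(theta); Area = 0.5 * theta_rad * GZ_max
Step 1 — GZ_max = 2.57 * sin(24°) = 2.57 * 0.406737 = 1.045314 m
Step 2 — theta_rad = 24 * pi/180 = 0.418879 rad
Step 3 — Area = 0.5 * 0.418879 * 1.045314 ≈ 0.21893 m·rad (5 s.f.)

0.21893 m·rad


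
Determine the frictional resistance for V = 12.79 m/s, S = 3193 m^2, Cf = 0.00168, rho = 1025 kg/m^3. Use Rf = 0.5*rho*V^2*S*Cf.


Formula: Rf = 0.5 * rho * V^2 * S * Cf
Step 1 — V^2 = 12.79^2 = 163.5841
Step 2 — 0.5 * rho * V^2 = 0.5 * 1025 * 163.5841 = 83836.85125
Step 3 — Rf = 83836.85125 * 3193 * 0.00168 ≈ 449720 N (5 s.f.)

449720 N


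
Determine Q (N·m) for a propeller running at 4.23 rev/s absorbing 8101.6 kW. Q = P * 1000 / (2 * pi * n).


Formula: Q = P_W / (2 * pi * n)
Step 1 — P_W = 8101.6 kW * 1000 = 8101600.0 W
Step 2 — 2 * pi * n = 2 * pi * 4.23 = 26.577874
Step 3 — Q = 8101600.0 / 26.577874 ≈ 304820 N·m (5 s.f.)

304820 N·m


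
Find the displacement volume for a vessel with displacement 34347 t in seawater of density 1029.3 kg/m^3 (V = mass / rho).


Formula: V = mass / rho
Step 1 — convert tonnes to kg: 34347 t * 1000 = 34347000 kg
Step 2 — V = 34347000 / 1029.3 ≈ 33369 m^3 (5 s.f.)

33369 m^3


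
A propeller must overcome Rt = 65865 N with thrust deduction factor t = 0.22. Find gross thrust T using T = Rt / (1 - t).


Formula: T = Rt / (1 - t)
Step 1 — (1 - t) = 1 - 0.22 = 0.78
Step 2 — T = 65865 / 0.78 ≈ 84442 N (5 s.f.)

84442 N


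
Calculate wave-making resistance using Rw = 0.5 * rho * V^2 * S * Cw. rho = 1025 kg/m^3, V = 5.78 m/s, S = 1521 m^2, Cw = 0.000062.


Formula: Rw = 0.5 * rho * V^2 * S * Cw
Step 1 — V^2 = 5.78^2 = 33.4084
Step 2 — 0.5 * rho * V^2 = 0.5 * 1025 * 33.4084 = 17121.805
Step 3 — Rw = 17121.805 * 1521 * 0.000062 ≈ 1614.6 N (5 s.f.)

1614.6 N


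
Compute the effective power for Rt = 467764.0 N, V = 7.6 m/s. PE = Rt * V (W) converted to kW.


Formula: PE = Rt * V / 1000 (kW)
Step 1 — PE (W) = 467764.0 * 7.6 = 3555006.4 W
Step 2 — PE (kW) = 3555006.4 / 1000 ≈ 3555.0 kW (5 s.f.)

3555.0 kW


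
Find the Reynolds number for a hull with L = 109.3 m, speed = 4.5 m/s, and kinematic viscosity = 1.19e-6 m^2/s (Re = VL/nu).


Formula: Re = V * L / nu
Step 1 — V * L = 4.5 * 109.3 = 491.85 m^2/s
Step 2 — Re = 491.85 / 1.19e-6 = 4.13e+08

4.13e+08


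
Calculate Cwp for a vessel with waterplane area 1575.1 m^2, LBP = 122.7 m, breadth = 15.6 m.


Formula: Cwp = Aw / (L * B)
Step 1 — L * B = 122.7 * 15.6 = 1914.12 m^2
Step 2 — Cwp = 1575.1 / 1914.12 ≈ 0.82288 (5 s.f.)

0.82288


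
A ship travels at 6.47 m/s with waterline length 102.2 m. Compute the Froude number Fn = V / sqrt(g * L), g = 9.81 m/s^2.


Formula: Fn = V / sqrt(g * L)
Step 1 — g * L = 9.81 * 102.2 = 1002.582
Step 2 — sqrt(g * L) = sqrt(1002.582) = 31.663575
Step 3 — Fn = 6.47 / 31.663575 ≈ 0.20434 (5 s.f.)

0.20434


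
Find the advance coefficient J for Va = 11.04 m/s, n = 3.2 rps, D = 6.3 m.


Formula: J = Va / (n * D)
Step 1 — n * D = 3.2 * 6.3 = 20.16
Step 2 — J = 11.04 / 20.16 ≈ 0.54762 (5 s.f.)

0.54762


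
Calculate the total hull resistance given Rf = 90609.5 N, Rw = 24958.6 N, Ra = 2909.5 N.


Formula: Rt = Rf + Rw + Ra
Substituting: Rt = 90609.5 + 24958.6 + 2909.5
Result: Rt = 118477.6 N

118477.6 N


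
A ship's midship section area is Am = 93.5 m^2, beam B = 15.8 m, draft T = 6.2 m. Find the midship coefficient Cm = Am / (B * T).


Formula: Cm = Am / (B * T)
Step 1 — B * T = 15.8 * 6.2 = 97.96 m^2
Step 2 — Cm = 93.5 / 97.96 ≈ 0.95447 (5 s.f.)

0.95447


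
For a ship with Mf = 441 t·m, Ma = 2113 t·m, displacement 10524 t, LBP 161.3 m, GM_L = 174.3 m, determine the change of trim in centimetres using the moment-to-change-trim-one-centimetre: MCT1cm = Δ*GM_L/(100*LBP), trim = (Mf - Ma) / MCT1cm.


Formula: net trimming moment = Mf - Ma; MCT1cm = Δ*GM_L/(100*LBP); trim = net moment / MCT1cm
Step 1 — net trimming moment = 441 - 2113 = -1672 t·m
Step 2 — MCT1cm = 10524 * 174.3 / (100 * 161.3) = 113.7218 t·m/cm
Step 3 — trim = -1672 / 113.7218 ≈ -14.703 cm (5 s.f.)

-14.703 cm


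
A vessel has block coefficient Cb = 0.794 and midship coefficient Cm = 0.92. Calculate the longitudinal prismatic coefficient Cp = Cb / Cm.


Formula: Cp = Cb / Cm
Substituting: Cp = 0.794 / 0.92
Result: Cp ≈ 0.86304 (5 s.f.)

0.86304


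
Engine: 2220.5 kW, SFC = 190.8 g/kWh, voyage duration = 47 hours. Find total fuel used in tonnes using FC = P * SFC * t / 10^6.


Formula: FC (tonnes) = P * SFC * t / 1,000,000
Step 1 — P * SFC * t = 2220.5 * 190.8 * 47 = 19912555.8 g
Step 2 — FC (tonnes) = 19912555.8 / 1,000,000 ≈ 19.913 tonnes (5 s.f.)

19.913 tonnes


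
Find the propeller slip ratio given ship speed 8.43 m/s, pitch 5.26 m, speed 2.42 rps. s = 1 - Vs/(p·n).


Formula: s = 1 - Vs / (p * n)
Step 1 — p * n = 5.26 * 2.42 = 12.7292
Step 2 — Vs / (p*n) = 8.43 / 12.7292 = 0.662257 (6 d.p.)
Step 3 — s = 1 - 0.662257 = 0.337743

0.337743


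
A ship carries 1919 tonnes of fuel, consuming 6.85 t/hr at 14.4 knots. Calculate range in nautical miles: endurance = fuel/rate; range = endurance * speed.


Formula: endurance = fuel / rate; range = endurance * speed
Step 1 — endurance = 1919 / 6.85 = 280.146 hours
Step 2 — range = 280.146 * 14.4 ≈ 4034.1 nautical miles (5 s.f.)

4034.1 NM


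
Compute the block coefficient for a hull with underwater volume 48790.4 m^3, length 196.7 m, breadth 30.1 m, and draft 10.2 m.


Formula: Cb = V / (L * B * T)
Step 1 — L * B * T = 196.7 * 30.1 * 10.2 = 60390.834 m^3
Step 2 — Cb = 48790.4 / 60390.834 ≈ 0.80791 (5 s.f.)

0.80791


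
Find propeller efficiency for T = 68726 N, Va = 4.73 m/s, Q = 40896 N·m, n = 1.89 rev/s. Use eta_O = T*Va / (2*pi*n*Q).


Formula: eta = T * Va / (2 * pi * n * Q)
Step 1 — numerator = T * Va = 68726 * 4.73 = 325073.98
Step 2 — 2 * pi * n = 2 * pi * 1.89 = 11.87522
Step 3 — denominator = 11.87522 * 40896 = 485649.0
Step 4 — eta = 325073.98 / 485649.0 ≈ 0.66936 (5 s.f.)

0.66936


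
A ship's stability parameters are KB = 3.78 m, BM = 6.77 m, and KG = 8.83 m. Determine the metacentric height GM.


Formula: GM = KB + BM - KG
Step 1 — KM = KB + BM = 3.78 + 6.77 = 10.55 m
Step 2 — GM = KM - KG = 10.55 - 8.83 = 1.72 m

1.72 m


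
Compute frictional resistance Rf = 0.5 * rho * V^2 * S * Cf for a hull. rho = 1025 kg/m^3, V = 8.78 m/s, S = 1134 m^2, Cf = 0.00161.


Formula: Rf = 0.5 * rho * V^2 * S * Cf
Step 1 — V^2 = 8.78^2 = 77.0884
Step 2 — 0.5 * rho * V^2 = 0.5 * 1025 * 77.0884 = 39507.805
Step 3 — Rf = 39507.805 * 1134 * 0.00161 ≈ 72131 N (5 s.f.)

72131 N


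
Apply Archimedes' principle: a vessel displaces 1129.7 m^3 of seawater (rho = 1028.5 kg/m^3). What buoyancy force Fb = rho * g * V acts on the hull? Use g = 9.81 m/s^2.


Formula: Fb = rho * g * V
Substituting: Fb = 1028.5 * 9.81 * 1129.7
Intermediate: 1028.5 * 9.81 = 10089.585
Result: Fb = 10089.585 * 1129.7 ≈ 11398000 N (5 s.f.)

11398000 N


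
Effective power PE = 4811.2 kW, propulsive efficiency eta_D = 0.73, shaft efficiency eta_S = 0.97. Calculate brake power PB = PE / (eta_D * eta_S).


Formula: PB = PE / (eta_D * eta_S)
Step 1 — combined efficiency = eta_D * eta_S = 0.73 * 0.97 = 0.7081
Step 2 — PB = 4811.2 / 0.7081 ≈ 6794.5 kW (5 s.f.)

6794.5 kW


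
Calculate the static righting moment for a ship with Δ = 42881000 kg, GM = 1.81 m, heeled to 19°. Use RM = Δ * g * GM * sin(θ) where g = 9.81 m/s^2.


Formula: GZ = GM * sin(theta); RM = disp * g * GZ
Step 1 — GZ = 1.81 * sin(19°) = 1.81 * 0.325568 = 0.589278 m
Step 2 — RM = 42881000 * 9.81 * 0.589278 ≈ 247890000 N·m (5 s.f.)

247890000 N·m


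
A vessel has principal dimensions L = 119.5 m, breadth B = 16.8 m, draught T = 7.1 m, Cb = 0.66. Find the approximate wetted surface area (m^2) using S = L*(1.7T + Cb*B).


Formula: S = 1.7*L*T + V/T with V = Cb*L*B*T, i.e. S = L * (1.7*T + Cb*B)
Step 1 — 1.7*T = 1.7 * 7.1 = 12.07 m
Step 2 — Cb*B = 0.66 * 16.8 = 11.088 m
Step 3 — 1.7*T + Cb*B = 12.07 + 11.088 = 23.158 m
Step 4 — S = 119.5 * 23.158 ≈ 2767.4 m^2 (5 s.f.)

2767.4 m^2


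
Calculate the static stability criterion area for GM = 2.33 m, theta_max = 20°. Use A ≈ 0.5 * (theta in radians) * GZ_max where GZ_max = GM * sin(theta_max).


Formula: GZ_max = GM * sin(theta); Area = 0.5 * theta_rad * GZ_max
Step 1 — GZ_max = 2.33 * sin(20°) = 2.33 * 0.34202 = 0.796907 m
Step 2 — theta_rad = 20 * pi/180 = 0.349066 rad
Step 3 — Area = 0.5 * 0.349066 * 0.796907 ≈ 0.13909 m·rad (5 s.f.)

0.13909 m·rad


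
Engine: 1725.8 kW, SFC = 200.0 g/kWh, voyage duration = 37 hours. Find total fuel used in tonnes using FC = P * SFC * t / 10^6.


Formula: FC (tonnes) = P * SFC * t / 1,000,000
Step 1 — P * SFC * t = 1725.8 * 200.0 * 37 = 12770920.0 g
Step 2 — FC (tonnes) = 12770920.0 / 1,000,000 ≈ 12.771 tonnes (5 s.f.)

12.771 tonnes


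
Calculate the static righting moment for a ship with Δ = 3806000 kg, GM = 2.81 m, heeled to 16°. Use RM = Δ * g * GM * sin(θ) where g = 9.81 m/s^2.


Formula: GZ = GM * sin(theta); RM = disp * g * GZ
Step 1 — GZ = 2.81 * sin(16°) = 2.81 * 0.275637 = 0.77454 m
Step 2 — RM = 3806000 * 9.81 * 0.77454 ≈ 28919000 N·m (5 s.f.)

28919000 N·m


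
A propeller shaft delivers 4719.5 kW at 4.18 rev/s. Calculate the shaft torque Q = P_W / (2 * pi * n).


Formula: Q = P_W / (2 * pi * n)
Step 1 — P_W = 4719.5 kW * 1000 = 4719500.0 W
Step 2 — 2 * pi * n = 2 * pi * 4.18 = 26.263715
Step 3 — Q = 4719500.0 / 26.263715 ≈ 179700 N·m (5 s.f.)

179700 N·m


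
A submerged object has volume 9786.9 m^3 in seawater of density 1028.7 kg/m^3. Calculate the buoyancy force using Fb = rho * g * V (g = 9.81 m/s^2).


Formula: Fb = rho * g * V
Substituting: Fb = 1028.7 * 9.81 * 9786.9
Intermediate: 1028.7 * 9.81 = 10091.547
Result: Fb = 10091.547 * 9786.9 ≈ 98765000 N (5 s.f.)

98765000 N


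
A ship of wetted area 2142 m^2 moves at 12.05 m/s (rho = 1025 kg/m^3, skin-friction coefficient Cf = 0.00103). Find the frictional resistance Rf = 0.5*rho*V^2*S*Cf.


Formula: Rf = 0.5 * rho * V^2 * S * Cf
Step 1 — V^2 = 12.05^2 = 145.2025
Step 2 — 0.5 * rho * V^2 = 0.5 * 1025 * 145.2025 = 74416.28125
Step 3 — Rf = 74416.28125 * 2142 * 0.00103 ≈ 164180 N (5 s.f.)

164180 N


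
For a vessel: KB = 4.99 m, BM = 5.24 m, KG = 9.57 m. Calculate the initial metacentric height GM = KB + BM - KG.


Formula: GM = KB + BM - KG
Step 1 — KM = KB + BM = 4.99 + 5.24 = 10.23 m
Step 2 — GM = KM - KG = 10.23 - 9.57 = 0.66 m

0.66 m


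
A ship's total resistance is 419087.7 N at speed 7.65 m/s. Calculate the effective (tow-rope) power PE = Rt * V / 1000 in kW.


Formula: PE = Rt * V / 1000 (kW)
Step 1 — PE (W) = 419087.7 * 7.65 = 3206020.905 W
Step 2 — PE (kW) = 3206020.905 / 1000 ≈ 3206.0 kW (5 s.f.)

3206.0 kW


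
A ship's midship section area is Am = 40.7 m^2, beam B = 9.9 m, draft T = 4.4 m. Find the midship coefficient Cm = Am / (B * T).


Formula: Cm = Am / (B * T)
Step 1 — B * T = 9.9 * 4.4 = 43.56 m^2
Step 2 — Cm = 40.7 / 43.56 ≈ 0.93434 (5 s.f.)

0.93434


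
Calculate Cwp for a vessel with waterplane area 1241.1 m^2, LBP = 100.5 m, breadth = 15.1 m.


Formula: Cwp = Aw / (L * B)
Step 1 — L * B = 100.5 * 15.1 = 1517.55 m^2
Step 2 — Cwp = 1241.1 / 1517.55 ≈ 0.81783 (5 s.f.)

0.81783


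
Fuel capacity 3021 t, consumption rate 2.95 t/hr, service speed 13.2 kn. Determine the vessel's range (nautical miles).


Formula: endurance = fuel / rate; range = endurance * speed
Step 1 — endurance = 3021 / 2.95 = 1024.0678 hours
Step 2 — range = 1024.0678 * 13.2 ≈ 13518 nautical miles (5 s.f.)

13518 NM


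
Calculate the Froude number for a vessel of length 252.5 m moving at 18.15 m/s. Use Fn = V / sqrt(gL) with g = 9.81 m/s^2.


Formula: Fn = V / sqrt(g * L)
Step 1 — g * L = 9.81 * 252.5 = 2477.025
Step 2 — sqrt(g * L) = sqrt(2477.025) = 49.76972
Step 3 — Fn = 18.15 / 49.76972 ≈ 0.36468 (5 s.f.)

0.36468


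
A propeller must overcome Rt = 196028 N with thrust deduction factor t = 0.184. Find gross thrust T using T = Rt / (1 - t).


Formula: T = Rt / (1 - t)
Step 1 — (1 - t) = 1 - 0.184 = 0.816
Step 2 — T = 196028 / 0.816 ≈ 240230 N (5 s.f.)

240230 N


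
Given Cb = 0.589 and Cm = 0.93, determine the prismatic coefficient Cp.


Formula: Cp = Cb / Cm
Substituting: Cp = 0.589 / 0.93
Result: Cp ≈ 0.63333 (5 s.f.)

0.63333


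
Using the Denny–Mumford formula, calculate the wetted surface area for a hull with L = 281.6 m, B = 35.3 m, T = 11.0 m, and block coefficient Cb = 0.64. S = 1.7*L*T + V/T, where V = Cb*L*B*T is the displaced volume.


Formula: S = 1.7*L*T + V/T with V = Cb*L*B*T, i.e. S = L * (1.7*T + Cb*B)
Step 1 — 1.7*T = 1.7 * 11.0 = 18.7 m
Step 2 — Cb*B = 0.64 * 35.3 = 22.592 m
Step 3 — 1.7*T + Cb*B = 18.7 + 22.592 = 41.292 m
Step 4 — S = 281.6 * 41.292 ≈ 11628 m^2 (5 s.f.)

11628 m^2


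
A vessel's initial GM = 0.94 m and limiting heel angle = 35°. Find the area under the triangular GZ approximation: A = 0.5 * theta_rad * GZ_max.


Formula: GZ_max = GM * sin(theta); Area = 0.5 * theta_rad * GZ_max
Step 1 — GZ_max = 0.94 * sin(35°) = 0.94 * 0.573576 = 0.539161 m
Step 2 — theta_rad = 35 * pi/180 = 0.610865 rad
Step 3 — Area = 0.5 * 0.610865 * 0.539161 ≈ 0.16468 m·rad (5 s.f.)

0.16468 m·rad


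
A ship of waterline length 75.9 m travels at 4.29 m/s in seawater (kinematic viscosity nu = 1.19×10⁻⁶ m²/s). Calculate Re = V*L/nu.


Formula: Re = V * L / nu
Step 1 — V * L = 4.29 * 75.9 = 325.611 m^2/s
Step 2 — Re = 325.611 / 1.19e-6 = 2.74e+08

2.74e+08


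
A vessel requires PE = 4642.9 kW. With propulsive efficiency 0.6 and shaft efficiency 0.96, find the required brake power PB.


Formula: PB = PE / (eta_D * eta_S)
Step 1 — combined efficiency = eta_D * eta_S = 0.6 * 0.96 = 0.576
Step 2 — PB = 4642.9 / 0.576 ≈ 8060.6 kW (5 s.f.)

8060.6 kW


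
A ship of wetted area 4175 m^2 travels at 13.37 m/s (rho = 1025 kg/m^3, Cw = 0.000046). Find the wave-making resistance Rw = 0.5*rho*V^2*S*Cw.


Formula: Rw = 0.5 * rho * V^2 * S * Cw
Step 1 — V^2 = 13.37^2 = 178.7569
Step 2 — 0.5 * rho * V^2 = 0.5 * 1025 * 178.7569 = 91612.91125
Step 3 — Rw = 91612.91125 * 4175 * 0.000046 ≈ 17594 N (5 s.f.)

17594 N


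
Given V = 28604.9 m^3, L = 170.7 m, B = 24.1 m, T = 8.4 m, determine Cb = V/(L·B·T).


Formula: Cb = V / (L * B * T)
Step 1 — L * B * T = 170.7 * 24.1 * 8.4 = 34556.508 m^3
Step 2 — Cb = 28604.9 / 34556.508 ≈ 0.82777 (5 s.f.)

0.82777


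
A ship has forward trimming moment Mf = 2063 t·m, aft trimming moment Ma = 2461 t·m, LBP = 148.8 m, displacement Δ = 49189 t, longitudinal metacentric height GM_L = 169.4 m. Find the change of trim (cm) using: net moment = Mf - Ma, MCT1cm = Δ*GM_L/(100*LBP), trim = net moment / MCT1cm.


Formula: net trimming moment = Mf - Ma; MCT1cm = Δ*GM_L/(100*LBP); trim = net moment / MCT1cm
Step 1 — net trimming moment = 2063 - 2461 = -398 t·m
Step 2 — MCT1cm = 49189 * 169.4 / (100 * 148.8) = 559.9877 t·m/cm
Step 3 — trim = -398 / 559.9877 ≈ -0.71073 cm (5 s.f.)

-0.71073 cm


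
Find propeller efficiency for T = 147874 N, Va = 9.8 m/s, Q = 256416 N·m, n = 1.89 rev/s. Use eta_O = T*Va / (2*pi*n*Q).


Formula: eta = T * Va / (2 * pi * n * Q)
Step 1 — numerator = T * Va = 147874 * 9.8 = 1449165.2
Step 2 — 2 * pi * n = 2 * pi * 1.89 = 11.87522
Step 3 — denominator = 11.87522 * 256416 = 3044996.41
Step 4 — eta = 1449165.2 / 3044996.41 ≈ 0.47592 (5 s.f.)

0.47592


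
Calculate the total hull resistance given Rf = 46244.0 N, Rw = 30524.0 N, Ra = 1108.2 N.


Formula: Rt = Rf + Rw + Ra
Substituting: Rt = 46244.0 + 30524.0 + 1108.2
Result: Rt = 77876.2 N

77876.2 N


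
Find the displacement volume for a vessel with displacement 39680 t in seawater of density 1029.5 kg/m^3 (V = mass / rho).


Formula: V = mass / rho
Step 1 — convert tonnes to kg: 39680 t * 1000 = 39680000 kg
Step 2 — V = 39680000 / 1029.5 ≈ 38543 m^3 (5 s.f.)

38543 m^3


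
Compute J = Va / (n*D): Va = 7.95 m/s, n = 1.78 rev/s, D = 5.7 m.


Formula: J = Va / (n * D)
Step 1 — n * D = 1.78 * 5.7 = 10.146
Step 2 — J = 7.95 / 10.146 ≈ 0.78356 (5 s.f.)

0.78356


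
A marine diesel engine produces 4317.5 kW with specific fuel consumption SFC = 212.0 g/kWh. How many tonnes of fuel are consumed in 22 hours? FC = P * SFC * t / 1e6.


Formula: FC (tonnes) = P * SFC * t / 1,000,000
Step 1 — P * SFC * t = 4317.5 * 212.0 * 22 = 20136820.0 g
Step 2 — FC (tonnes) = 20136820.0 / 1,000,000 ≈ 20.137 tonnes (5 s.f.)

20.137 tonnes


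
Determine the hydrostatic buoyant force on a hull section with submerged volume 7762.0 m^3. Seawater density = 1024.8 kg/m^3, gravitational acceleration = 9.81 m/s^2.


Formula: Fb = rho * g * V
Substituting: Fb = 1024.8 * 9.81 * 7762.0
Intermediate: 1024.8 * 9.81 = 10053.288
Result: Fb = 10053.288 * 7762.0 ≈ 78034000 N (5 s.f.)

78034000 N


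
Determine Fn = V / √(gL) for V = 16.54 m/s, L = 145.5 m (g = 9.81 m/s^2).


Formula: Fn = V / sqrt(g * L)
Step 1 — g * L = 9.81 * 145.5 = 1427.355
Step 2 — sqrt(g * L) = sqrt(1427.355) = 37.780352
Step 3 — Fn = 16.54 / 37.780352 ≈ 0.43779 (5 s.f.)

0.43779


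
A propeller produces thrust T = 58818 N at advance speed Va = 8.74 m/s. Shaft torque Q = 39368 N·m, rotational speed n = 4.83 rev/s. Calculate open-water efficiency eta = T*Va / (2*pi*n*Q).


Formula: eta = T * Va / (2 * pi * n * Q)
Step 1 — numerator = T * Va = 58818 * 8.74 = 514069.32
Step 2 — 2 * pi * n = 2 * pi * 4.83 = 30.347785
Step 3 — denominator = 30.347785 * 39368 = 1194731.6
Step 4 — eta = 514069.32 / 1194731.6 ≈ 0.43028 (5 s.f.)

0.43028


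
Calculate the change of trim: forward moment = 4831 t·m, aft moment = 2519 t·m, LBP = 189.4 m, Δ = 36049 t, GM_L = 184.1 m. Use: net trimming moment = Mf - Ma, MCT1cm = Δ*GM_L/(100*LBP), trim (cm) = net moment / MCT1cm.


Formula: net trimming moment = Mf - Ma; MCT1cm = Δ*GM_L/(100*LBP); trim = net moment / MCT1cm
Step 1 — net trimming moment = 4831 - 2519 = 2312 t·m
Step 2 — MCT1cm = 36049 * 184.1 / (100 * 189.4) = 350.4024 t·m/cm
Step 3 — trim = 2312 / 350.4024 ≈ 6.5981 cm (5 s.f.)

6.5981 cm


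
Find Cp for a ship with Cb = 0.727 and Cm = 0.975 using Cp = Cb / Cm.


Formula: Cp = Cb / Cm
Substituting: Cp = 0.727 / 0.975
Result: Cp ≈ 0.74564 (5 s.f.)

0.74564


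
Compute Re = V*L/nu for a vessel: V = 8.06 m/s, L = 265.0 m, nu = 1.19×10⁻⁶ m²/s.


Formula: Re = V * L / nu
Step 1 — V * L = 8.06 * 265.0 = 2135.9 m^2/s
Step 2 — Re = 2135.9 / 1.19e-6 = 1.79e+09

1.79e+09


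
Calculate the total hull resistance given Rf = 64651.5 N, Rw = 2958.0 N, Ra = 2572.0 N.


Formula: Rt = Rf + Rw + Ra
Substituting: Rt = 64651.5 + 2958.0 + 2572.0
Result: Rt = 70181.5 N

70181.5 N


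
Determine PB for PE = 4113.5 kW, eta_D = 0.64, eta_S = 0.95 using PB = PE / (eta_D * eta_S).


Formula: PB = PE / (eta_D * eta_S)
Step 1 — combined efficiency = eta_D * eta_S = 0.64 * 0.95 = 0.608
Step 2 — PB = 4113.5 / 0.608 ≈ 6765.6 kW (5 s.f.)

6765.6 kW


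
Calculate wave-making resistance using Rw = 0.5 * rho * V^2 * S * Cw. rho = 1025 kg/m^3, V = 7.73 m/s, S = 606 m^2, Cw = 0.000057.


Formula: Rw = 0.5 * rho * V^2 * S * Cw
Step 1 — V^2 = 7.73^2 = 59.7529
Step 2 — 0.5 * rho * V^2 = 0.5 * 1025 * 59.7529 = 30623.36125
Step 3 — Rw = 30623.36125 * 606 * 0.000057 ≈ 1057.8 N (5 s.f.)

1057.8 N


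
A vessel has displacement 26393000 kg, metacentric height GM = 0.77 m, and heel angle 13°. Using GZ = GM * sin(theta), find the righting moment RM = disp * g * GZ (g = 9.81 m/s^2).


Formula: GZ = GM * sin(theta); RM = disp * g * GZ
Step 1 — GZ = 0.77 * sin(13°) = 0.77 * 0.224951 = 0.173212 m
Step 2 — RM = 26393000 * 9.81 * 0.173212 ≈ 44847000 N·m (5 s.f.)

44847000 N·m


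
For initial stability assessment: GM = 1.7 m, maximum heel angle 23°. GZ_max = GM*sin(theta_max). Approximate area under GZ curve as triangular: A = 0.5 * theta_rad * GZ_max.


Formula: GZ_max = GM * sin(theta); Area = 0.5 * theta_rad * GZ_max
Step 1 — GZ_max = 1.7 * sin(23°) = 1.7 * 0.390731 = 0.664243 m
Step 2 — theta_rad = 23 * pi/180 = 0.401426 rad
Step 3 — Area = 0.5 * 0.401426 * 0.664243 ≈ 0.13332 m·rad (5 s.f.)

0.13332 m·rad


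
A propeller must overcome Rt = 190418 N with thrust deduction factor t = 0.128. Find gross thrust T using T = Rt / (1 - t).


Formula: T = Rt / (1 - t)
Step 1 — (1 - t) = 1 - 0.128 = 0.872
Step 2 — T = 190418 / 0.872 ≈ 218370 N (5 s.f.)

218370 N


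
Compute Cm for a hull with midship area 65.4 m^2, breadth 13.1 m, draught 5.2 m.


Formula: Cm = Am / (B * T)
Step 1 — B * T = 13.1 * 5.2 = 68.12 m^2
Step 2 — Cm = 65.4 / 68.12 ≈ 0.96007 (5 s.f.)

0.96007


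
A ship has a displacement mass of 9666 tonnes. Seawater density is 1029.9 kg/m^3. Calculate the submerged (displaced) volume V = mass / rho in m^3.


Formula: V = mass / rho
Step 1 — convert tonnes to kg: 9666 t * 1000 = 9666000 kg
Step 2 — V = 9666000 / 1029.9 ≈ 9385.4 m^3 (5 s.f.)

9385.4 m^3


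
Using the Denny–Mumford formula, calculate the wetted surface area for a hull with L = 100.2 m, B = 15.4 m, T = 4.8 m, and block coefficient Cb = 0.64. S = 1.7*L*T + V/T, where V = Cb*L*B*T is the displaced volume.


Formula: S = 1.7*L*T + V/T with V = Cb*L*B*T, i.e. S = L * (1.7*T + Cb*B)
Step 1 — 1.7*T = 1.7 * 4.8 = 8.16 m
Step 2 — Cb*B = 0.64 * 15.4 = 9.856 m
Step 3 — 1.7*T + Cb*B = 8.16 + 9.856 = 18.016 m
Step 4 — S = 100.2 * 18.016 ≈ 1805.2 m^2 (5 s.f.)

1805.2 m^2


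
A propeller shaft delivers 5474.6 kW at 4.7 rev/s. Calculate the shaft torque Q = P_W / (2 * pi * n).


Formula: Q = P_W / (2 * pi * n)
Step 1 — P_W = 5474.6 kW * 1000 = 5474600.0 W
Step 2 — 2 * pi * n = 2 * pi * 4.7 = 29.530971
Step 3 — Q = 5474600.0 / 29.530971 ≈ 185390 N·m (5 s.f.)

185390 N·m


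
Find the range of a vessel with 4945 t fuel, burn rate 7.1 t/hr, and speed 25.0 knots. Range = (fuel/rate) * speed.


Formula: endurance = fuel / rate; range = endurance * speed
Step 1 — endurance = 4945 / 7.1 = 696.4789 hours
Step 2 — range = 696.4789 * 25.0 ≈ 17412 nautical miles (5 s.f.)

17412 NM


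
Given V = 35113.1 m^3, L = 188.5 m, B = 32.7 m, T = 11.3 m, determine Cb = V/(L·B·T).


Formula: Cb = V / (L * B * T)
Step 1 — L * B * T = 188.5 * 32.7 * 11.3 = 69652.635 m^3
Step 2 — Cb = 35113.1 / 69652.635 ≈ 0.50412 (5 s.f.)

0.50412


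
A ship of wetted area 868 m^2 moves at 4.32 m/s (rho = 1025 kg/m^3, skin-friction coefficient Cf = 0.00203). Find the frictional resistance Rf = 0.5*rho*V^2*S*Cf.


Formula: Rf = 0.5 * rho * V^2 * S * Cf
Step 1 — V^2 = 4.32^2 = 18.6624
Step 2 — 0.5 * rho * V^2 = 0.5 * 1025 * 18.6624 = 9564.48
Step 3 — Rf = 9564.48 * 868 * 0.00203 ≈ 16853 N (5 s.f.)

16853 N


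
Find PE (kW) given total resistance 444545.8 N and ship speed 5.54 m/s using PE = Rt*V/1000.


Formula: PE = Rt * V / 1000 (kW)
Step 1 — PE (W) = 444545.8 * 5.54 = 2462783.732 W
Step 2 — PE (kW) = 2462783.732 / 1000 ≈ 2462.8 kW (5 s.f.)

2462.8 kW


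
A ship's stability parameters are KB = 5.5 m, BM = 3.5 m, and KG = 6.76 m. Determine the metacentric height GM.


Formula: GM = KB + BM - KG
Step 1 — KM = KB + BM = 5.5 + 3.5 = 9.0 m
Step 2 — GM = KM - KG = 9.0 - 6.76 = 2.24 m

2.24 m


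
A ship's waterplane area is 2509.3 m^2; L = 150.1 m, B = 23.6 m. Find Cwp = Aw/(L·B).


Formula: Cwp = Aw / (L * B)
Step 1 — L * B = 150.1 * 23.6 = 3542.36 m^2
Step 2 — Cwp = 2509.3 / 3542.36 ≈ 0.70837 (5 s.f.)

0.70837


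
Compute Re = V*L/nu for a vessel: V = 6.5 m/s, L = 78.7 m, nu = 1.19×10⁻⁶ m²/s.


Formula: Re = V * L / nu
Step 1 — V * L = 6.5 * 78.7 = 511.55 m^2/s
Step 2 — Re = 511.55 / 1.19e-6 = 4.30e+08

4.30e+08


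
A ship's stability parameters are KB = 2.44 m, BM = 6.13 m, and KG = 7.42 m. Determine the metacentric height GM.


Formula: GM = KB + BM - KG
Step 1 — KM = KB + BM = 2.44 + 6.13 = 8.57 m
Step 2 — GM = KM - KG = 8.57 - 7.42 = 1.15 m

1.15 m


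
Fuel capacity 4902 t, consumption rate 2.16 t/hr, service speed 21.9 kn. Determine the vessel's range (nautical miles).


Formula: endurance = fuel / rate; range = endurance * speed
Step 1 — endurance = 4902 / 2.16 = 2269.4444 hours
Step 2 — range = 2269.4444 * 21.9 ≈ 49701 nautical miles (5 s.f.)

49701 NM


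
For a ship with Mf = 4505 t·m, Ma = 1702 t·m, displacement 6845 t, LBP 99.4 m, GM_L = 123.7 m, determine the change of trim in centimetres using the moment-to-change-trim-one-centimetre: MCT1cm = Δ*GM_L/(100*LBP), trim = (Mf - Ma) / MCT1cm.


Formula: net trimming moment = Mf - Ma; MCT1cm = Δ*GM_L/(100*LBP); trim = net moment / MCT1cm
Step 1 — net trimming moment = 4505 - 1702 = 2803 t·m
Step 2 — MCT1cm = 6845 * 123.7 / (100 * 99.4) = 85.1838 t·m/cm
Step 3 — trim = 2803 / 85.1838 ≈ 32.905 cm (5 s.f.)

32.905 cm


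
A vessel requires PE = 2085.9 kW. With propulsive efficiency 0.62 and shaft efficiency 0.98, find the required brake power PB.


Formula: PB = PE / (eta_D * eta_S)
Step 1 — combined efficiency = eta_D * eta_S = 0.62 * 0.98 = 0.6076
Step 2 — PB = 2085.9 / 0.6076 ≈ 3433.0 kW (5 s.f.)

3433.0 kW


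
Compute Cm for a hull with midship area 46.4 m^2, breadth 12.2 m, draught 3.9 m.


Formula: Cm = Am / (B * T)
Step 1 — B * T = 12.2 * 3.9 = 47.58 m^2
Step 2 — Cm = 46.4 / 47.58 ≈ 0.97520 (5 s.f.)

0.97520


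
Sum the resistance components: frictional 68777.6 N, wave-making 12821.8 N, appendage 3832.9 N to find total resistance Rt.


Formula: Rt = Rf + Rw + Ra
Substituting: Rt = 68777.6 + 12821.8 + 3832.9
Result: Rt = 85432.3 N

85432.3 N


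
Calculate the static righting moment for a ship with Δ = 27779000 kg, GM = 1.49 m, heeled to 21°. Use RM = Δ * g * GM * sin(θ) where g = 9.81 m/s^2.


Formula: GZ = GM * sin(theta); RM = disp * g * GZ
Step 1 — GZ = 1.49 * sin(21°) = 1.49 * 0.358368 = 0.533968 m
Step 2 — RM = 27779000 * 9.81 * 0.533968 ≈ 145510000 N·m (5 s.f.)

145510000 N·m


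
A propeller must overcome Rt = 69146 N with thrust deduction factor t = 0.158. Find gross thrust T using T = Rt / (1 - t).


Formula: T = Rt / (1 - t)
Step 1 — (1 - t) = 1 - 0.158 = 0.842
Step 2 — T = 69146 / 0.842 ≈ 82121 N (5 s.f.)

82121 N


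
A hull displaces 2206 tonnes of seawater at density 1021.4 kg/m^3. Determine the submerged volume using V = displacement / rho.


Formula: V = mass / rho
Step 1 — convert tonnes to kg: 2206 t * 1000 = 2206000 kg
Step 2 — V = 2206000 / 1021.4 ≈ 2159.8 m^3 (5 s.f.)

2159.8 m^3
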